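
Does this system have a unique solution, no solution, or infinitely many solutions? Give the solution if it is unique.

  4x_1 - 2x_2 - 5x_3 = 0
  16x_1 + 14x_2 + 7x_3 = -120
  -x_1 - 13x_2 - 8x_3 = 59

x_1 = -4, x_2 = -3, x_3 = -2

Row-reduce the augmented matrix:
R1 ← R1 / (4).
R2 ← R2 − 16·R1.
R3 ← R3 + 1·R1.
R2 ← R2 / (22).
R1 ← R1 + 1/2·R2.
R3 ← R3 + 27/2·R2.
R3 ← R3 / (161/22).
R1 ← R1 + 7/11·R3.
R2 ← R2 − 27/22·R3.
Reading off the reduced rows gives x_1 = -4, x_2 = -3, x_3 = -2.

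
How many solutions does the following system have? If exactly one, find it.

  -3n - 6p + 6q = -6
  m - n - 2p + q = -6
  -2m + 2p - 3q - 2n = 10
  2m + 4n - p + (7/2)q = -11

Row-reduce:
Swap R1 and R2.
R3 ← R3 + 2·R1.
R4 ← R4 − 2·R1.
R2 ← R2 / (-3).
R1 ← R1 + 1·R2.
R3 ← R3 + 4·R2.
R4 ← R4 − 6·R2.
R3 ← R3 / (6).
R2 ← R2 − 2·R3.
R4 ← R4 + 9·R3.
Row 4 reduces to 0 = -2, a contradiction. The system is inconsistent.

no solution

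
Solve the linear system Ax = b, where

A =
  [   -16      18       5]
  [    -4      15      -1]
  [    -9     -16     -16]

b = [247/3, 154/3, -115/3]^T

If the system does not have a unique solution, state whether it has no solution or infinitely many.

x_1 = -5/3, x_2 = 3, x_3 = 1/3

Row-reduce the augmented matrix:
R1 ← R1 / (-16).
R2 ← R2 + 4·R1.
R3 ← R3 + 9·R1.
R2 ← R2 / (21/2).
R1 ← R1 + 9/8·R2.
R3 ← R3 + 209/8·R2.
R3 ← R3 / (-1367/56).
R1 ← R1 + 31/56·R3.
R2 ← R2 + 3/14·R3.
Reading off the reduced rows gives x_1 = -5/3, x_2 = 3, x_3 = 1/3.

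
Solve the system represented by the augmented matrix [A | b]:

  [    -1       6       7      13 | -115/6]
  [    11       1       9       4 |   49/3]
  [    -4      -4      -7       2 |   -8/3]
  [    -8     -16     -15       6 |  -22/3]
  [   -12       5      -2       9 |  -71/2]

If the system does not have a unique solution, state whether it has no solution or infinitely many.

x_1 = 3, x_2 = 1/3, x_3 = -5/3, x_4 = -1/2

Row-reduce the augmented matrix:
R1 ← R1 / (-1).
R2 ← R2 − 11·R1.
R3 ← R3 + 4·R1.
R4 ← R4 + 8·R1.
R5 ← R5 + 12·R1.
R2 ← R2 / (67).
R1 ← R1 + 6·R2.
R3 ← R3 + 28·R2.
R4 ← R4 + 64·R2.
R5 ← R5 + 67·R2.
R3 ← R3 / (63/67).
R1 ← R1 − 47/67·R3.
R2 ← R2 − 86/67·R3.
R4 ← R4 − 747/67·R3.
R4 ← R4 / (-652/7).
R1 ← R1 + 527/63·R4.
R2 ← R2 + 845/63·R4.
R3 ← R3 − 766/63·R4.
R5 reduces to 0 = 0, so the extra equation is consistent.
Reading off the reduced rows gives x_1 = 3, x_2 = 1/3, x_3 = -5/3, x_4 = -1/2.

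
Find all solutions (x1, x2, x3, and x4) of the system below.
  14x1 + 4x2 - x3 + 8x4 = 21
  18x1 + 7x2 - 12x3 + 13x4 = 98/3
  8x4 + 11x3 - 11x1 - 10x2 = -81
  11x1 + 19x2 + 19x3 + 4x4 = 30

x1 = 8/3, x2 = 5/3, x3 = -1, x4 = -3

Row-reduce the augmented matrix:
R1 ← R1 / (14).
R2 ← R2 − 18·R1.
R3 ← R3 + 11·R1.
R4 ← R4 − 11·R1.
R2 ← R2 / (13/7).
R1 ← R1 − 2/7·R2.
R3 ← R3 + 48/7·R2.
R4 ← R4 − 111/7·R2.
R3 ← R3 / (-763/26).
R1 ← R1 − 41/26·R3.
R2 ← R2 + 75/13·R3.
R4 ← R4 − 2893/26·R3.
R4 ← R4 / (50895/763).
R1 ← R1 − 1114/763·R4.
R2 ← R2 + 2531/763·R4.
R3 ← R3 + 632/763·R4.
Reading off the reduced rows gives x1 = 8/3, x2 = 5/3, x3 = -1, x4 = -3.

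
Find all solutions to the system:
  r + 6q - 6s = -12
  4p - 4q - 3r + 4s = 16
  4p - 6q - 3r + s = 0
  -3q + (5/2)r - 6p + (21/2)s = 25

no solution

Row-reduce:
Swap R1 and R2.
R1 ← R1 / (4).
R3 ← R3 − 4·R1.
R4 ← R4 + 6·R1.
R2 ← R2 / (6).
R1 ← R1 + 1·R2.
R3 ← R3 + 2·R2.
R4 ← R4 + 9·R2.
R3 ← R3 / (1/3).
R1 ← R1 + 7/12·R3.
R2 ← R2 − 1/6·R3.
R4 ← R4 + 1/2·R3.
Row 4 reduces to 0 = 1, a contradiction. The system is inconsistent.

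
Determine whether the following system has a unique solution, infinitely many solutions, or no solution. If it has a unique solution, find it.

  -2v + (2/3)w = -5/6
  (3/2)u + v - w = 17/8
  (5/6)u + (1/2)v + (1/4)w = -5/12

u = 1/4, v = -1/4, w = -2

Row-reduce the augmented matrix:
Swap R1 and R2.
R1 ← R1 / (3/2).
R3 ← R3 − 5/6·R1.
R2 ← R2 / (-2).
R1 ← R1 − 2/3·R2.
R3 ← R3 + 1/18·R2.
R3 ← R3 / (85/108).
R1 ← R1 + 4/9·R3.
R2 ← R2 + 1/3·R3.
Reading off the reduced rows gives u = 1/4, v = -1/4, w = -2.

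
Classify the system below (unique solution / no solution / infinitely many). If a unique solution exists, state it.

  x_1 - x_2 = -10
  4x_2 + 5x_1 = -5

x_1 = -5, x_2 = 5

From equation 1: x_1 = -10 + x_2.
Substitute into equation 2 and solve: x_2 = 5.
Then x_1 = -5.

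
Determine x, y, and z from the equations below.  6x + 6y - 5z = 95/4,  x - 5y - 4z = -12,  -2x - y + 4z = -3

Row-reduce the augmented matrix:
R1 ← R1 / (6).
R2 ← R2 − 1·R1.
R3 ← R3 + 2·R1.
R2 ← R2 / (-6).
R1 ← R1 − 1·R2.
R3 ← R3 − 1·R2.
R3 ← R3 / (65/36).
R1 ← R1 + 49/36·R3.
R2 ← R2 − 19/36·R3.
Reading off the reduced rows gives x = 3, y = 2, z = 5/4.

x = 3, y = 2, z = 5/4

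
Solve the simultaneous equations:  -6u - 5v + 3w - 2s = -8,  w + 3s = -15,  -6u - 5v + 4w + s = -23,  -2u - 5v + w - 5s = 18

infinitely many solutions

Row-reduce:
R1 ← R1 / (-6).
R3 ← R3 + 6·R1.
R4 ← R4 + 2·R1.
Swap R2 and R4.
R2 ← R2 / (-10/3).
R1 ← R1 − 5/6·R2.
R1 ← R1 + 1/2·R3.
R4 ← R4 − 1·R3.
Rank is 3 with 4 unknowns, leaving s free.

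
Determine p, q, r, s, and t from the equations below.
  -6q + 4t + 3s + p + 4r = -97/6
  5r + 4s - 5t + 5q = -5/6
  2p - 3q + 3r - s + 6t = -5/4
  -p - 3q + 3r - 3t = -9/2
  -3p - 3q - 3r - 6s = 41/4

p = -1/2, q = 7/4, r = 1/3, s = -5/2, t = 1/4

Row-reduce the augmented matrix:
R3 ← R3 − 2·R1.
R4 ← R4 + 1·R1.
R5 ← R5 + 3·R1.
R2 ← R2 / (5).
R1 ← R1 + 6·R2.
R3 ← R3 − 9·R2.
R4 ← R4 + 9·R2.
R5 ← R5 + 21·R2.
R3 ← R3 / (-14).
R1 ← R1 − 10·R3.
R2 ← R2 − 1·R3.
R4 ← R4 − 16·R3.
R5 ← R5 − 30·R3.
R4 ← R4 / (-211/35).
R1 ← R1 + 82/35·R4.
R2 ← R2 + 3/14·R4.
R3 ← R3 − 71/70·R4.
R5 ← R5 + 372/35·R4.
R5 ← R5 / (6).
R1 ← R1 − 3·R5.
R2 ← R2 + 1/2·R5.
R3 ← R3 + 1/2·R5.
Reading off the reduced rows gives p = -1/2, q = 7/4, r = 1/3, s = -5/2, t = 1/4.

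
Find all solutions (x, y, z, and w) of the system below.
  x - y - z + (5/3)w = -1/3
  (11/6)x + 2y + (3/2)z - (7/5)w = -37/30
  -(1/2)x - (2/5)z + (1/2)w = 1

infinitely many solutions

Row-reduce:
R2 ← R2 − 11/6·R1.
R3 ← R3 + 1/2·R1.
R2 ← R2 / (23/6).
R1 ← R1 + 1·R2.
R3 ← R3 + 1/2·R2.
R3 ← R3 / (-107/230).
R1 ← R1 + 3/23·R3.
R2 ← R2 − 20/23·R3.
Rank is 3 with 4 unknowns, leaving w free.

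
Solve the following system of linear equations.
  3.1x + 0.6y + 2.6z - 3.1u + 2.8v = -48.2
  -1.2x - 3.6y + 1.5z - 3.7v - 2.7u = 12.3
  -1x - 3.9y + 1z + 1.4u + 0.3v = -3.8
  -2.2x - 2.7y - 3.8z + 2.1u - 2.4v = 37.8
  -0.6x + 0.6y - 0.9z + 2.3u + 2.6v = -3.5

x = -6, y = 2, z = -3, u = 2, v = -6

Row-reduce the augmented matrix:
R1 ← R1 / (31/10).
R2 ← R2 + 6/5·R1.
R3 ← R3 + 1·R1.
R4 ← R4 + 11/5·R1.
R5 ← R5 + 3/5·R1.
R2 ← R2 / (-522/155).
R1 ← R1 − 6/31·R2.
R3 ← R3 + 1149/310·R2.
R4 ← R4 + 141/62·R2.
R5 ← R5 − 111/155·R2.
R3 ← R3 / (-1067/1160).
R1 ← R1 − 57/58·R3.
R2 ← R2 + 259/348·R3.
R4 ← R4 + 4231/1160·R3.
R5 ← R5 − 79/580·R3.
R4 ← R4 / (-34299/2134).
R1 ← R1 − 4043/1067·R4.
R2 ← R2 + 8446/3201·R4.
R3 ← R3 + 5443/1067·R4.
R5 ← R5 − 8352/5335·R4.
R5 ← R5 / (66511/38110).
R1 ← R1 − 55475/34299·R5.
R2 ← R2 + 91/999·R5.
R3 ← R3 − 9260/34299·R5.
R4 ← R4 − 31657/34299·R5.
Reading off the reduced rows gives x = -6, y = 2, z = -3, u = 2, v = -6.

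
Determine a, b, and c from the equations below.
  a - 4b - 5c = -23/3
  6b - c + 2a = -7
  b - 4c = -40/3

a = 2, b = -4/3, c = 3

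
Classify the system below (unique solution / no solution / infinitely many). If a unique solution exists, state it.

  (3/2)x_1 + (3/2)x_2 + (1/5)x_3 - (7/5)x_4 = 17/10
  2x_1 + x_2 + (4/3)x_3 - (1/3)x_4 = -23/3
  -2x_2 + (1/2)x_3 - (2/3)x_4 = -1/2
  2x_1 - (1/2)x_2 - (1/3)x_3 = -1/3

x_1 = -1, x_2 = 0, x_3 = -5, x_4 = -3

Row-reduce the augmented matrix:
R1 ← R1 / (3/2).
R2 ← R2 − 2·R1.
R4 ← R4 − 2·R1.
R2 ← R2 / (-1).
R1 ← R1 − 1·R2.
R3 ← R3 + 2·R2.
R4 ← R4 + 5/2·R2.
R3 ← R3 / (-49/30).
R1 ← R1 − 6/5·R3.
R2 ← R2 + 16/15·R3.
R4 ← R4 + 49/15·R3.
R4 ← R4 / (11/2).
R1 ← R1 + 15/7·R4.
R2 ← R2 − 19/21·R4.
R3 ← R3 − 16/7·R4.
Reading off the reduced rows gives x_1 = -1, x_2 = 0, x_3 = -5, x_4 = -3.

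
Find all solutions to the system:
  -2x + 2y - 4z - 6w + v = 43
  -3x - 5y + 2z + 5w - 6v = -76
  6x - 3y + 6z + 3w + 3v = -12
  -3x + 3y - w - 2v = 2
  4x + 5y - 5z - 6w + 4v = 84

Row-reduce the augmented matrix:
R1 ← R1 / (-2).
R2 ← R2 + 3·R1.
R3 ← R3 − 6·R1.
R4 ← R4 + 3·R1.
R5 ← R5 − 4·R1.
R2 ← R2 / (-8).
R1 ← R1 + 1·R2.
R3 ← R3 − 3·R2.
R5 ← R5 − 9·R2.
R3 ← R3 / (-3).
R1 ← R1 − 1·R3.
R2 ← R2 + 1·R3.
R4 ← R4 − 6·R3.
R5 ← R5 + 4·R3.
R4 ← R4 / (-23/2).
R1 ← R1 + 2·R4.
R2 ← R2 − 3/2·R4.
R3 ← R3 − 13/4·R4.
R5 ← R5 − 43/4·R4.
R5 ← R5 / (-4).
R1 ← R1 − 1·R5.
R2 ← R2 − 1/4·R5.
R3 ← R3 + 1/4·R5.
R4 ← R4 + 1/4·R5.
Reading off the reduced rows gives x = 3, y = 4, z = -2, w = -5, v = 3.

x = 3, y = 4, z = -2, w = -5, v = 3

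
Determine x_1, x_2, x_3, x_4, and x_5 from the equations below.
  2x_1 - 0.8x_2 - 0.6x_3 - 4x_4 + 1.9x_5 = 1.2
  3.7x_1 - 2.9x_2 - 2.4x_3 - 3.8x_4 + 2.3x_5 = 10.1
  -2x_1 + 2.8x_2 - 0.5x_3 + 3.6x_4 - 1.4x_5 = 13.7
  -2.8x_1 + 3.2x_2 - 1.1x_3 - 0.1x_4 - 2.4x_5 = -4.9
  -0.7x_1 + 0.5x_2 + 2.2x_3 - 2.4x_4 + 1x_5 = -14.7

Row-reduce the augmented matrix:
R1 ← R1 / (2).
R2 ← R2 − 37/10·R1.
R3 ← R3 + 2·R1.
R4 ← R4 + 14/5·R1.
R5 ← R5 + 7/10·R1.
R2 ← R2 / (-71/50).
R1 ← R1 + 2/5·R2.
R3 ← R3 − 2·R2.
R4 ← R4 − 52/25·R2.
R5 ← R5 − 11/50·R2.
R3 ← R3 / (-2071/710).
R1 ← R1 − 9/142·R3.
R2 ← R2 − 129/142·R3.
R4 ← R4 + 2719/710·R3.
R5 ← R5 − 1271/710·R3.
R4 ← R4 / (-135827/20710).
R1 ← R1 + 6032/2071·R4.
R2 ← R2 + 2238/2071·R4.
R3 ← R3 + 3316/2071·R4.
R5 ← R5 + 3893/10355·R4.
R5 ← R5 / (1981297/2716540).
R1 ← R1 − 670771/543308·R5.
R2 ← R2 − 253599/543308·R5.
R3 ← R3 − 54064/135827·R5.
R4 ← R4 + 1461/135827·R5.
Reading off the reduced rows gives x_1 = 3, x_2 = 4, x_3 = -5, x_4 = 4, x_5 = 6.

x_1 = 3, x_2 = 4, x_3 = -5, x_4 = 4, x_5 = 6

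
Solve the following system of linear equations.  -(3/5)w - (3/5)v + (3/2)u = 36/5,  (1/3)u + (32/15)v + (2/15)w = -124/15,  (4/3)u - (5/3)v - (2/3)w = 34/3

infinitely many solutions

Row-reduce:
R1 ← R1 / (3/2).
R2 ← R2 − 1/3·R1.
R3 ← R3 − 4/3·R1.
R2 ← R2 / (34/15).
R1 ← R1 + 2/5·R2.
R3 ← R3 + 17/15·R2.
Rank is 2 with 3 unknowns, leaving w free.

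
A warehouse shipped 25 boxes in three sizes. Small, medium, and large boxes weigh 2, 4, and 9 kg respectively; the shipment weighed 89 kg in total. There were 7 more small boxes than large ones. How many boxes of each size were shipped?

small boxes: 8, medium boxes: 16, large boxes: 1

Let s = small boxes, m = medium boxes, l = large boxes.
  s + m + l = 25
  2s + 4m + 9l = 89
  s - l = 7
Row-reduce the augmented matrix:
R2 ← R2 − 2·R1.
R3 ← R3 − 1·R1.
R2 ← R2 / (2).
R1 ← R1 − 1·R2.
R3 ← R3 + 1·R2.
R3 ← R3 / (3/2).
R1 ← R1 + 5/2·R3.
R2 ← R2 − 7/2·R3.
Reading off the reduced rows gives s = 8, m = 16, l = 1.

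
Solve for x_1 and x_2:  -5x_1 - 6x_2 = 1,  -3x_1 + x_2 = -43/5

Row-reduce the augmented matrix:
R1 ← R1 / (-5).
R2 ← R2 + 3·R1.
R2 ← R2 / (23/5).
R1 ← R1 − 6/5·R2.
Reading off the reduced rows gives x_1 = 11/5, x_2 = -2.

x_1 = 11/5, x_2 = -2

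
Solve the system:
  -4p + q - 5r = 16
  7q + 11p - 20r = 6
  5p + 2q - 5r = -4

no solution

Row-reduce:
R1 ← R1 / (-4).
R2 ← R2 − 11·R1.
R3 ← R3 − 5·R1.
R2 ← R2 / (39/4).
R1 ← R1 + 1/4·R2.
R3 ← R3 − 13/4·R2.
Row 3 reduces to 0 = -2/3, a contradiction. The system is inconsistent.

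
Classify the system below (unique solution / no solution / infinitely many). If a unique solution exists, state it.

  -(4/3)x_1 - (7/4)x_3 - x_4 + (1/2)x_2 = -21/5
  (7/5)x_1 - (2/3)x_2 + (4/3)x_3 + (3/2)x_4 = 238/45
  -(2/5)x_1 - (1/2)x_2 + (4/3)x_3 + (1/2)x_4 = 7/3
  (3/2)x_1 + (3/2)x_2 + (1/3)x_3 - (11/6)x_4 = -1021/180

x_1 = 1/2, x_2 = -7/3, x_3 = 2/5, x_4 = 5/3

Row-reduce the augmented matrix:
R1 ← R1 / (-4/3).
R2 ← R2 − 7/5·R1.
R3 ← R3 + 2/5·R1.
R4 ← R4 − 3/2·R1.
R2 ← R2 / (-17/120).
R1 ← R1 + 3/8·R2.
R3 ← R3 + 13/20·R2.
R4 ← R4 − 33/16·R2.
R3 ← R3 / (851/204).
R1 ← R1 − 45/17·R3.
R2 ← R2 − 121/34·R3.
R4 ← R4 + 1831/204·R3.
R4 ← R4 / (8905/10212).
R1 ← R1 − 615/1702·R4.
R2 ← R2 + 1785/851·R4.
R3 ← R3 + 258/851·R4.
Reading off the reduced rows gives x_1 = 1/2, x_2 = -7/3, x_3 = 2/5, x_4 = 5/3.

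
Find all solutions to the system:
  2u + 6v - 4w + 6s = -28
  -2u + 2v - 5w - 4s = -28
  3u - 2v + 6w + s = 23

infinitely many solutions

Row-reduce:
R1 ← R1 / (2).
R2 ← R2 + 2·R1.
R3 ← R3 − 3·R1.
R2 ← R2 / (8).
R1 ← R1 − 3·R2.
R3 ← R3 + 11·R2.
R3 ← R3 / (-3/8).
R1 ← R1 − 11/8·R3.
R2 ← R2 + 9/8·R3.
Rank is 3 with 4 unknowns, leaving s free.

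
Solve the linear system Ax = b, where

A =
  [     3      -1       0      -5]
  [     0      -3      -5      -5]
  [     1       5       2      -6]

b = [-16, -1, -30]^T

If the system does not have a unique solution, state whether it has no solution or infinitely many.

infinitely many solutions

Row-reduce:
R1 ← R1 / (3).
R3 ← R3 − 1·R1.
R2 ← R2 / (-3).
R1 ← R1 + 1/3·R2.
R3 ← R3 − 16/3·R2.
R3 ← R3 / (-62/9).
R1 ← R1 − 5/9·R3.
R2 ← R2 − 5/3·R3.
Rank is 3 with 4 unknowns, leaving x_4 free.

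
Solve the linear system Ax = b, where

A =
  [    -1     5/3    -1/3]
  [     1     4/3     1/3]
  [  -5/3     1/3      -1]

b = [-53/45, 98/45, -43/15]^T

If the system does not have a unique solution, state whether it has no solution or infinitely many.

Row-reduce the augmented matrix:
R1 ← R1 / (-1).
R2 ← R2 − 1·R1.
R3 ← R3 + 5/3·R1.
R2 ← R2 / (3).
R1 ← R1 + 5/3·R2.
R3 ← R3 + 22/9·R2.
R3 ← R3 / (-4/9).
R1 ← R1 − 1/3·R3.
Reading off the reduced rows gives x_1 = 5/3, x_2 = 1/3, x_3 = 1/5.

x_1 = 5/3, x_2 = 1/3, x_3 = 1/5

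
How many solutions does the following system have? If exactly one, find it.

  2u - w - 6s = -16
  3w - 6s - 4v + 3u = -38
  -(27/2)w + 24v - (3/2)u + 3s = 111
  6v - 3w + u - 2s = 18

infinitely many solutions

Row-reduce:
R1 ← R1 / (2).
R2 ← R2 − 3·R1.
R3 ← R3 + 3/2·R1.
R4 ← R4 − 1·R1.
R2 ← R2 / (-4).
R3 ← R3 − 24·R2.
R4 ← R4 − 6·R2.
R3 ← R3 / (51/4).
R1 ← R1 + 1/2·R3.
R2 ← R2 + 9/8·R3.
R4 ← R4 − 17/4·R3.
Rank is 3 with 4 unknowns, leaving s free.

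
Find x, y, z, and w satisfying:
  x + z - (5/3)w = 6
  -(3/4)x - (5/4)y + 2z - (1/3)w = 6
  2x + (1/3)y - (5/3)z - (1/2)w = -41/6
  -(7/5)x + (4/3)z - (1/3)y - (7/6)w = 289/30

Row-reduce the augmented matrix:
R2 ← R2 + 3/4·R1.
R3 ← R3 − 2·R1.
R4 ← R4 + 7/5·R1.
R2 ← R2 / (-5/4).
R3 ← R3 − 1/3·R2.
R4 ← R4 + 1/3·R2.
R3 ← R3 / (-44/15).
R1 ← R1 − 1·R3.
R2 ← R2 + 11/5·R3.
R4 ← R4 − 2·R3.
R4 ← R4 / (-2839/1980).
R1 ← R1 + 223/264·R4.
R2 ← R2 + 13/24·R4.
R3 ← R3 + 217/264·R4.
Reading off the reduced rows gives x = -2, y = 2, z = 3, w = -3.

x = -2, y = 2, z = 3, w = -3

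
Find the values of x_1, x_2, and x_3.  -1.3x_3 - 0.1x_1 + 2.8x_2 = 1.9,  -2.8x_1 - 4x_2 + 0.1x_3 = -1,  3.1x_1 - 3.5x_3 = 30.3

Row-reduce the augmented matrix:
R1 ← R1 / (-1/10).
R2 ← R2 + 14/5·R1.
R3 ← R3 − 31/10·R1.
R2 ← R2 / (-412/5).
R1 ← R1 + 28·R2.
R3 ← R3 − 434/5·R2.
R3 ← R3 / (-11023/2060).
R1 ← R1 − 123/206·R3.
R2 ← R2 + 365/824·R3.
Reading off the reduced rows gives x_1 = 3, x_2 = -2, x_3 = -6.

x_1 = 3, x_2 = -2, x_3 = -6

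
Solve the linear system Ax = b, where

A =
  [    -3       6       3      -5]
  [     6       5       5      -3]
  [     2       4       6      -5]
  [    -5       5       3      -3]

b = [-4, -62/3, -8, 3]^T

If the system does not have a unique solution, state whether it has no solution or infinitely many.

x_1 = -7/3, x_2 = -7/3, x_3 = 1, x_4 = 0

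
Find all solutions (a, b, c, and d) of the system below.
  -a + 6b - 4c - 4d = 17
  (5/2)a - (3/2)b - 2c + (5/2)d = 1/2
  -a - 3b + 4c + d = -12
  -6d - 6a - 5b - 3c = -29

no solution

Row-reduce:
R1 ← R1 / (-1).
R2 ← R2 − 5/2·R1.
R3 ← R3 + 1·R1.
R4 ← R4 + 6·R1.
R2 ← R2 / (27/2).
R1 ← R1 + 6·R2.
R3 ← R3 + 9·R2.
R4 ← R4 + 41·R2.
Swap R3 and R4.
R3 ← R3 / (-139/9).
R1 ← R1 + 4/3·R3.
R2 ← R2 + 8/9·R3.
Row 4 reduces to 0 = -1/3, a contradiction. The system is inconsistent.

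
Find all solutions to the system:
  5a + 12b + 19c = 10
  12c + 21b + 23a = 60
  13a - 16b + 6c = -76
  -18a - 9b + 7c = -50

a = 0, b = 4, c = -2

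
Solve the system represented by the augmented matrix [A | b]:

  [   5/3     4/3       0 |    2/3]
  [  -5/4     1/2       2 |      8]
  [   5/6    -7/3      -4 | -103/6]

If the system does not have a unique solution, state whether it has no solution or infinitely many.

Row-reduce:
R1 ← R1 / (5/3).
R2 ← R2 + 5/4·R1.
R3 ← R3 − 5/6·R1.
R2 ← R2 / (3/2).
R1 ← R1 − 4/5·R2.
R3 ← R3 + 3·R2.
Row 3 reduces to 0 = -1/2, a contradiction. The system is inconsistent.

no solution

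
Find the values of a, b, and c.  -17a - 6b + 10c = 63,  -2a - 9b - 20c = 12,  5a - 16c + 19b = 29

Row-reduce the augmented matrix:
R1 ← R1 / (-17).
R2 ← R2 + 2·R1.
R3 ← R3 − 5·R1.
R2 ← R2 / (-141/17).
R1 ← R1 − 6/17·R2.
R3 ← R3 − 293/17·R2.
R3 ← R3 / (-2682/47).
R1 ← R1 + 70/47·R3.
R2 ← R2 − 120/47·R3.
Reading off the reduced rows gives a = -5, b = 2, c = -1.

a = -5, b = 2, c = -1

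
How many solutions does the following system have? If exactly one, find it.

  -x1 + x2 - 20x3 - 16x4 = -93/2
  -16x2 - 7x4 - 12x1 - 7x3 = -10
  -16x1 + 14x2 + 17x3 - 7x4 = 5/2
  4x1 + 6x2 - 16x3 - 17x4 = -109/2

x1 = -5/4, x2 = 1/4, x3 = 0, x4 = 3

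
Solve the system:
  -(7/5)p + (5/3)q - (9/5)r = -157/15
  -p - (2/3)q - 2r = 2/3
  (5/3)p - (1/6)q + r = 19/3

p = 4, q = -4, r = -1

Row-reduce the augmented matrix:
R1 ← R1 / (-7/5).
R2 ← R2 + 1·R1.
R3 ← R3 − 5/3·R1.
R2 ← R2 / (-13/7).
R1 ← R1 + 25/21·R2.
R3 ← R3 − 229/126·R2.
R3 ← R3 / (-431/234).
R1 ← R1 − 68/39·R3.
R2 ← R2 − 5/13·R3.
Reading off the reduced rows gives p = 4, q = -4, r = -1.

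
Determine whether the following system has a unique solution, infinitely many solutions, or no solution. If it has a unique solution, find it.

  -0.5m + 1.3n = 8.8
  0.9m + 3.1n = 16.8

m = -2, n = 6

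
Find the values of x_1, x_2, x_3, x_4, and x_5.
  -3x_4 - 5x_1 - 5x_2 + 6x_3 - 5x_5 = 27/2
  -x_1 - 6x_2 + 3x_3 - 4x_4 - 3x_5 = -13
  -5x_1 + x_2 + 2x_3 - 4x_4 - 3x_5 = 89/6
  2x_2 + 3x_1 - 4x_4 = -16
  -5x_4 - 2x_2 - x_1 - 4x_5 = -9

x_1 = -3, x_2 = 5/2, x_3 = 5/3, x_4 = 3, x_5 = -2

Row-reduce the augmented matrix:
R1 ← R1 / (-5).
R2 ← R2 + 1·R1.
R3 ← R3 + 5·R1.
R4 ← R4 − 3·R1.
R5 ← R5 + 1·R1.
R2 ← R2 / (-5).
R1 ← R1 − 1·R2.
R3 ← R3 − 6·R2.
R4 ← R4 + 1·R2.
R5 ← R5 + 1·R2.
R3 ← R3 / (-46/25).
R1 ← R1 + 21/25·R3.
R2 ← R2 + 9/25·R3.
R4 ← R4 − 81/25·R3.
R5 ← R5 + 39/25·R3.
R4 ← R4 / (-647/46).
R1 ← R1 − 103/46·R4.
R2 ← R2 − 77/46·R4.
R3 ← R3 − 127/46·R4.
R5 ← R5 − 27/46·R4.
R5 ← R5 / (-1552/647).
R1 ← R1 − 166/647·R5.
R2 ← R2 − 55/647·R5.
R3 ← R3 + 279/647·R5.
R4 ← R4 − 152/647·R5.
Reading off the reduced rows gives x_1 = -3, x_2 = 5/2, x_3 = 5/3, x_4 = 3, x_5 = -2.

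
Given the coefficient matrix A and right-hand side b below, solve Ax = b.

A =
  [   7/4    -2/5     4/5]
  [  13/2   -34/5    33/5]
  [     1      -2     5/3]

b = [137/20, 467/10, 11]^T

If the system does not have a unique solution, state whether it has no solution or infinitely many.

infinitely many solutions

Row-reduce:
R1 ← R1 / (7/4).
R2 ← R2 − 13/2·R1.
R3 ← R3 − 1·R1.
R2 ← R2 / (-186/35).
R1 ← R1 + 8/35·R2.
R3 ← R3 + 62/35·R2.
Rank is 2 with 3 unknowns, leaving x_3 free.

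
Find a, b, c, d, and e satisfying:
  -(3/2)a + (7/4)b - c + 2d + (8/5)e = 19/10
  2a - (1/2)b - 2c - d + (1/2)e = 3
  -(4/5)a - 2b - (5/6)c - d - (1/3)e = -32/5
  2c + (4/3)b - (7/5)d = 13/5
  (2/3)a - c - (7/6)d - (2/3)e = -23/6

a = 3, b = 0, c = 2, d = 1, e = 4

Row-reduce the augmented matrix:
R1 ← R1 / (-3/2).
R2 ← R2 − 2·R1.
R3 ← R3 + 4/5·R1.
R5 ← R5 − 2/3·R1.
R2 ← R2 / (11/6).
R1 ← R1 + 7/6·R2.
R3 ← R3 + 44/15·R2.
R4 ← R4 − 4/3·R2.
R5 ← R5 − 7/9·R2.
R3 ← R3 / (-169/30).
R1 ← R1 + 16/11·R3.
R2 ← R2 + 20/11·R3.
R4 ← R4 − 146/33·R3.
R5 ← R5 + 1/33·R3.
R4 ← R4 / (-59699/27885).
R1 ← R1 + 795/1859·R4.
R2 ← R2 − 1330/1859·R4.
R3 ← R3 + 18/169·R4.
R5 ← R5 + 11021/11154·R4.
R5 ← R5 / (-1166087/895485).
R1 ← R1 + 31601/119398·R5.
R2 ← R2 − 183231/298495·R5.
R3 ← R3 + 167234/298495·R5.
R4 ← R4 + 12880/59699·R5.
Reading off the reduced rows gives a = 3, b = 0, c = 2, d = 1, e = 4.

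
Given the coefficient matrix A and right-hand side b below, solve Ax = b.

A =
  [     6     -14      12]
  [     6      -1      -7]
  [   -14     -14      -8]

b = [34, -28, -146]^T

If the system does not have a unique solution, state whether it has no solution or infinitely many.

x_1 = 3, x_2 = 4, x_3 = 6

Row-reduce the augmented matrix:
R1 ← R1 / (6).
R2 ← R2 − 6·R1.
R3 ← R3 + 14·R1.
R2 ← R2 / (13).
R1 ← R1 + 7/3·R2.
R3 ← R3 + 140/3·R2.
R3 ← R3 / (-1880/39).
R1 ← R1 + 55/39·R3.
R2 ← R2 + 19/13·R3.
Reading off the reduced rows gives x_1 = 3, x_2 = 4, x_3 = 6.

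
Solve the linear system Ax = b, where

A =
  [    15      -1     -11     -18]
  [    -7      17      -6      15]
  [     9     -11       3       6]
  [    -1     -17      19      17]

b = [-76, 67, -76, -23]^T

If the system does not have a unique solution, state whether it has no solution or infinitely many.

Row-reduce the augmented matrix:
R1 ← R1 / (15).
R2 ← R2 + 7·R1.
R3 ← R3 − 9·R1.
R4 ← R4 + 1·R1.
R2 ← R2 / (248/15).
R1 ← R1 + 1/15·R2.
R3 ← R3 + 52/5·R2.
R4 ← R4 + 256/15·R2.
R3 ← R3 / (161/62).
R1 ← R1 + 193/248·R3.
R2 ← R2 + 167/248·R3.
R4 ← R4 − 210/31·R3.
R4 ← R4 / (-737/23).
R1 ← R1 − 822/161·R4.
R2 ← R2 − 939/161·R4.
R3 ← R3 − 1299/161·R4.
Reading off the reduced rows gives x_1 = -3, x_2 = 5, x_3 = 4, x_4 = -1.

x_1 = -3, x_2 = 5, x_3 = 4, x_4 = -1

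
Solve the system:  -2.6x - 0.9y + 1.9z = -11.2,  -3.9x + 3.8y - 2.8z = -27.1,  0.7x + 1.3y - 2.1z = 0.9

x = 5, y = -2, z = 0

Row-reduce the augmented matrix:
R1 ← R1 / (-13/5).
R2 ← R2 + 39/10·R1.
R3 ← R3 − 7/10·R1.
R2 ← R2 / (103/20).
R1 ← R1 − 9/26·R2.
R3 ← R3 − 55/52·R2.
R3 ← R3 / (-2866/6695).
R1 ← R1 + 470/1339·R3.
R2 ← R2 + 113/103·R3.
Reading off the reduced rows gives x = 5, y = -2, z = 0.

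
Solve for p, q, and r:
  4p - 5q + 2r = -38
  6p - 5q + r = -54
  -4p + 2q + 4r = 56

Row-reduce the augmented matrix:
R1 ← R1 / (4).
R2 ← R2 − 6·R1.
R3 ← R3 + 4·R1.
R2 ← R2 / (5/2).
R1 ← R1 + 5/4·R2.
R3 ← R3 + 3·R2.
R3 ← R3 / (18/5).
R1 ← R1 + 1/2·R3.
R2 ← R2 + 4/5·R3.
Reading off the reduced rows gives p = -5, q = 6, r = 6.

p = -5, q = 6, r = 6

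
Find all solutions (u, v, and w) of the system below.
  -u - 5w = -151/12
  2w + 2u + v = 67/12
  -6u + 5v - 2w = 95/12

Row-reduce the augmented matrix:
R1 ← R1 / (-1).
R2 ← R2 − 2·R1.
R3 ← R3 + 6·R1.
R3 ← R3 − 5·R2.
R3 ← R3 / (68).
R1 ← R1 − 5·R3.
R2 ← R2 + 8·R3.
Reading off the reduced rows gives u = -3/4, v = 7/4, w = 8/3.

u = -3/4, v = 7/4, w = 8/3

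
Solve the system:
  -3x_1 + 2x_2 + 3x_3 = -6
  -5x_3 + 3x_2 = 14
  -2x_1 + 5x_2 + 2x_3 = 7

Row-reduce the augmented matrix:
R1 ← R1 / (-3).
R3 ← R3 + 2·R1.
R2 ← R2 / (3).
R1 ← R1 + 2/3·R2.
R3 ← R3 − 11/3·R2.
R3 ← R3 / (55/9).
R1 ← R1 + 19/9·R3.
R2 ← R2 + 5/3·R3.
Reading off the reduced rows gives x_1 = 3, x_2 = 3, x_3 = -1.

x_1 = 3, x_2 = 3, x_3 = -1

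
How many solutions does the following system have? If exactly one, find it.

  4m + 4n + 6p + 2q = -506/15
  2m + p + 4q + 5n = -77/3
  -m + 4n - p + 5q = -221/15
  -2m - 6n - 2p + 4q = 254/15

Row-reduce the augmented matrix:
R1 ← R1 / (4).
R2 ← R2 − 2·R1.
R3 ← R3 + 1·R1.
R4 ← R4 + 2·R1.
R2 ← R2 / (3).
R1 ← R1 − 1·R2.
R3 ← R3 − 5·R2.
R4 ← R4 + 4·R2.
R3 ← R3 / (23/6).
R1 ← R1 − 13/6·R3.
R2 ← R2 + 2/3·R3.
R4 ← R4 + 5/3·R3.
R4 ← R4 / (212/23).
R1 ← R1 + 18/23·R4.
R2 ← R2 − 25/23·R4.
R3 ← R3 − 3/23·R4.
Reading off the reduced rows gives m = -2, n = -13/5, p = -2, q = -5/3.

m = -2, n = -13/5, p = -2, q = -5/3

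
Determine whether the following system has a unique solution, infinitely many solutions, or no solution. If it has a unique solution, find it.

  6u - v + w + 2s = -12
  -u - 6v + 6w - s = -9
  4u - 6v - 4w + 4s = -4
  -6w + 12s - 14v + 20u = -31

Row-reduce:
R1 ← R1 / (6).
R2 ← R2 + 1·R1.
R3 ← R3 − 4·R1.
R4 ← R4 − 20·R1.
R2 ← R2 / (-37/6).
R1 ← R1 + 1/6·R2.
R3 ← R3 + 16/3·R2.
R4 ← R4 + 32/3·R2.
R3 ← R3 / (-10).
R2 ← R2 + 1·R3.
R4 ← R4 + 20·R3.
Row 4 reduces to 0 = 1, a contradiction. The system is inconsistent.

no solution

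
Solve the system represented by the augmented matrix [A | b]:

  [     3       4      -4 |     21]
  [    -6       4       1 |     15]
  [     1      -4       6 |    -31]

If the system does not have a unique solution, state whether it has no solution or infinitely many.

x_1 = -1, x_2 = 3, x_3 = -3

Row-reduce the augmented matrix:
R1 ← R1 / (3).
R2 ← R2 + 6·R1.
R3 ← R3 − 1·R1.
R2 ← R2 / (12).
R1 ← R1 − 4/3·R2.
R3 ← R3 + 16/3·R2.
R3 ← R3 / (38/9).
R1 ← R1 + 5/9·R3.
R2 ← R2 + 7/12·R3.
Reading off the reduced rows gives x_1 = -1, x_2 = 3, x_3 = -3.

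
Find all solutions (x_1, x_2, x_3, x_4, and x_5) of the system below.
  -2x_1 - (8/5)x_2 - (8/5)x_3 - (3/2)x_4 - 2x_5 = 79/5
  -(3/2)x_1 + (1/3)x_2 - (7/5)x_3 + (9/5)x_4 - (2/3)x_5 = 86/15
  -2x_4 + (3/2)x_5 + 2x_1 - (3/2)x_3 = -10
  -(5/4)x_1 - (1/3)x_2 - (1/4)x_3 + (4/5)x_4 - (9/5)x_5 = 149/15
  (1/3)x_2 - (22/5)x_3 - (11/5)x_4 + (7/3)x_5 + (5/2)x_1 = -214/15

infinitely many solutions

Row-reduce:
R1 ← R1 / (-2).
R2 ← R2 + 3/2·R1.
R3 ← R3 − 2·R1.
R4 ← R4 + 5/4·R1.
R5 ← R5 − 5/2·R1.
R2 ← R2 / (23/15).
R1 ← R1 − 4/5·R2.
R3 ← R3 + 8/5·R2.
R4 ← R4 − 2/3·R2.
R5 ← R5 + 5/3·R2.
R3 ← R3 / (-761/230).
R1 ← R1 − 104/115·R3.
R2 ← R2 + 3/23·R3.
R4 ← R4 − 77/92·R3.
R5 ← R5 + 761/115·R3.
R4 ← R4 / (21459/60880).
R1 ← R1 + 2735/3044·R4.
R2 ← R2 − 11721/6088·R4.
R3 ← R3 − 103/761·R4.
Rank is 4 with 5 unknowns, leaving x_5 free.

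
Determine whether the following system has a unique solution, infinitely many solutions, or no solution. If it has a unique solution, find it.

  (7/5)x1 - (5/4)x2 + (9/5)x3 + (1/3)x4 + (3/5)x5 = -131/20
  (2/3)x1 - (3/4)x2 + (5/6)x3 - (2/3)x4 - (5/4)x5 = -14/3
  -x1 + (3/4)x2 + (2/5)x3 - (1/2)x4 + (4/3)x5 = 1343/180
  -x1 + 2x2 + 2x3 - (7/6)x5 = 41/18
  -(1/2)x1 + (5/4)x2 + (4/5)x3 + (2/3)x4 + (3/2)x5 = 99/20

Row-reduce the augmented matrix:
R1 ← R1 / (7/5).
R2 ← R2 − 2/3·R1.
R3 ← R3 + 1·R1.
R4 ← R4 + 1·R1.
R5 ← R5 + 1/2·R1.
R2 ← R2 / (-13/84).
R1 ← R1 + 25/28·R2.
R3 ← R3 + 1/7·R2.
R4 ← R4 − 31/28·R2.
R5 ← R5 − 45/56·R2.
R3 ← R3 / (111/65).
R1 ← R1 − 37/26·R3.
R2 ← R2 − 2/13·R3.
R4 ← R4 − 81/26·R3.
R5 ← R5 − 343/260·R3.
R4 ← R4 / (-2921/444).
R1 ← R1 − 55/12·R4.
R2 ← R2 − 587/111·R4.
R3 ← R3 − 65/222·R4.
R5 ← R5 + 3451/888·R4.
R5 ← R5 / (172081/105156).
R1 ← R1 + 292873/52578·R5.
R2 ← R2 + 116996/26289·R5.
R3 ← R3 − 56885/52578·R5.
R4 ← R4 − 7781/2921·R5.
Reading off the reduced rows gives x1 = -1, x2 = 3, x3 = -1, x4 = -3, x5 = 7/3.

x1 = -1, x2 = 3, x3 = -1, x4 = -3, x5 = 7/3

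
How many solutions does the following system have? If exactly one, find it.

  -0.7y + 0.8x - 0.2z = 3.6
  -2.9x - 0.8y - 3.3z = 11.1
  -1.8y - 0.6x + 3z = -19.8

Row-reduce the augmented matrix:
R1 ← R1 / (4/5).
R2 ← R2 + 29/10·R1.
R3 ← R3 + 3/5·R1.
R2 ← R2 / (-267/80).
R1 ← R1 + 7/8·R2.
R3 ← R3 + 93/40·R2.
R3 ← R3 / (2516/445).
R1 ← R1 − 215/267·R3.
R2 ← R2 − 322/267·R3.
Reading off the reduced rows gives x = 3, y = 0, z = -6.

x = 3, y = 0, z = -6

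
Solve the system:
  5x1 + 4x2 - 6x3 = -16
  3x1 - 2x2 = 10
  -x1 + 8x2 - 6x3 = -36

Row-reduce:
R1 ← R1 / (5).
R2 ← R2 − 3·R1.
R3 ← R3 + 1·R1.
R2 ← R2 / (-22/5).
R1 ← R1 − 4/5·R2.
R3 ← R3 − 44/5·R2.
Rank is 2 with 3 unknowns, leaving x3 free.

infinitely many solutions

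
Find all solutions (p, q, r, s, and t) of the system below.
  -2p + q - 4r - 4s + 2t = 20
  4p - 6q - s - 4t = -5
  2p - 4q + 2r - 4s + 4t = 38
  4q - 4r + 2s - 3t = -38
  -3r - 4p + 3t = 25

p = -4, q = -4, r = 1, s = -3, t = 4

Row-reduce the augmented matrix:
R1 ← R1 / (-2).
R2 ← R2 − 4·R1.
R3 ← R3 − 2·R1.
R5 ← R5 + 4·R1.
R2 ← R2 / (-4).
R1 ← R1 + 1/2·R2.
R3 ← R3 + 3·R2.
R4 ← R4 − 4·R2.
R5 ← R5 + 2·R2.
R3 ← R3 / (4).
R1 ← R1 − 3·R3.
R2 ← R2 − 2·R3.
R4 ← R4 + 12·R3.
R5 ← R5 − 9·R3.
R4 ← R4 / (-43/4).
R1 ← R1 − 65/16·R4.
R2 ← R2 − 23/8·R4.
R3 ← R3 + 5/16·R4.
R5 ← R5 − 245/16·R4.
R5 ← R5 / (1181/172).
R1 ← R1 − 29/172·R5.
R2 ← R2 − 87/86·R5.
R3 ← R3 − 183/172·R5.
R4 ← R4 + 60/43·R5.
Reading off the reduced rows gives p = -4, q = -4, r = 1, s = -3, t = 4.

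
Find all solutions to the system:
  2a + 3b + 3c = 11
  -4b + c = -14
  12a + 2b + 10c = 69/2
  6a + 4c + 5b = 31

no solution

Row-reduce:
R1 ← R1 / (2).
R3 ← R3 − 12·R1.
R4 ← R4 − 6·R1.
R2 ← R2 / (-4).
R1 ← R1 − 3/2·R2.
R3 ← R3 + 16·R2.
R4 ← R4 + 4·R2.
R3 ← R3 / (-12).
R1 ← R1 − 15/8·R3.
R2 ← R2 + 1/4·R3.
R4 ← R4 + 6·R3.
Row 4 reduces to 0 = -1/4, a contradiction. The system is inconsistent.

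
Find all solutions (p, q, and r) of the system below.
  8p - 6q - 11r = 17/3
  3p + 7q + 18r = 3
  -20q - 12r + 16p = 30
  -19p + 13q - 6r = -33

Row-reduce the augmented matrix:
R1 ← R1 / (8).
R2 ← R2 − 3·R1.
R3 ← R3 − 16·R1.
R4 ← R4 + 19·R1.
R2 ← R2 / (37/4).
R1 ← R1 + 3/4·R2.
R3 ← R3 + 8·R2.
R4 ← R4 + 5/4·R2.
R3 ← R3 / (1078/37).
R1 ← R1 − 31/74·R3.
R2 ← R2 − 177/74·R3.
R4 ← R4 + 1078/37·R3.
R4 reduces to 0 = 0, so the extra equation is consistent.
Reading off the reduced rows gives p = 1/2, q = -3/2, r = 2/3.

p = 1/2, q = -3/2, r = 2/3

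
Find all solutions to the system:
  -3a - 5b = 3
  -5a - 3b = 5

a = -1, b = 0

Row-reduce the augmented matrix:
R1 ← R1 / (-3).
R2 ← R2 + 5·R1.
R2 ← R2 / (16/3).
R1 ← R1 − 5/3·R2.
Reading off the reduced rows gives a = -1, b = 0.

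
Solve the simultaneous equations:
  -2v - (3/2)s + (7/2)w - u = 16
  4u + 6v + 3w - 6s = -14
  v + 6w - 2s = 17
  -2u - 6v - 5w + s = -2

infinitely many solutions

Row-reduce:
R1 ← R1 / (-1).
R2 ← R2 − 4·R1.
R4 ← R4 + 2·R1.
R2 ← R2 / (-2).
R1 ← R1 − 2·R2.
R3 ← R3 − 1·R2.
R4 ← R4 + 2·R2.
R3 ← R3 / (29/2).
R1 ← R1 − 27/2·R3.
R2 ← R2 + 17/2·R3.
R4 ← R4 + 29·R3.
Rank is 3 with 4 unknowns, leaving s free.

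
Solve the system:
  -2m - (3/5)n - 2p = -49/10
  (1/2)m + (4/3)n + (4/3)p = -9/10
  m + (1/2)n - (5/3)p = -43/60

Row-reduce the augmented matrix:
R1 ← R1 / (-2).
R2 ← R2 − 1/2·R1.
R3 ← R3 − 1·R1.
R2 ← R2 / (71/60).
R1 ← R1 − 3/10·R2.
R3 ← R3 − 1/5·R2.
R3 ← R3 / (-598/213).
R1 ← R1 − 56/71·R3.
R2 ← R2 − 50/71·R3.
Reading off the reduced rows gives m = 11/5, n = -5/2, p = 1.

m = 11/5, n = -5/2, p = 1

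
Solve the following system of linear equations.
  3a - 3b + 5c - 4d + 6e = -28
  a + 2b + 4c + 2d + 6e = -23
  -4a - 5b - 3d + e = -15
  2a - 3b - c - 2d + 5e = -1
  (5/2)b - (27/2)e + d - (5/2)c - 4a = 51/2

no solution

Row-reduce:
R1 ← R1 / (3).
R2 ← R2 − 1·R1.
R3 ← R3 + 4·R1.
R4 ← R4 − 2·R1.
R5 ← R5 + 4·R1.
R2 ← R2 / (3).
R1 ← R1 + 1·R2.
R3 ← R3 + 9·R2.
R4 ← R4 + 1·R2.
R5 ← R5 + 3/2·R2.
R3 ← R3 / (41/3).
R1 ← R1 − 22/9·R3.
R2 ← R2 − 7/9·R3.
R4 ← R4 + 32/9·R3.
R5 ← R5 − 16/3·R3.
R4 ← R4 / (272/123).
R1 ← R1 + 64/123·R4.
R2 ← R2 − 125/123·R4.
R3 ← R3 − 5/41·R4.
R5 ← R5 + 136/41·R4.
Row 5 reduces to 0 = 1, a contradiction. The system is inconsistent.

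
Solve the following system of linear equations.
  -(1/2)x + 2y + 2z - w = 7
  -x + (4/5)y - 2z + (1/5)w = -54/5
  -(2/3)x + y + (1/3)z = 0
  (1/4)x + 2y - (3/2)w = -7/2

Row-reduce the augmented matrix:
R1 ← R1 / (-1/2).
R2 ← R2 + 1·R1.
R3 ← R3 + 2/3·R1.
R4 ← R4 − 1/4·R1.
R2 ← R2 / (-16/5).
R1 ← R1 + 4·R2.
R3 ← R3 + 5/3·R2.
R4 ← R4 − 3·R2.
R3 ← R3 / (19/24).
R1 ← R1 − 7/2·R3.
R2 ← R2 − 15/8·R3.
R4 ← R4 + 37/8·R3.
R4 ← R4 / (22/19).
R1 ← R1 + 30/19·R4.
R2 ← R2 + 43/38·R4.
R3 ← R3 − 9/38·R4.
Reading off the reduced rows gives x = -2, y = -3, z = 5, w = -2.

x = -2, y = -3, z = 5, w = -2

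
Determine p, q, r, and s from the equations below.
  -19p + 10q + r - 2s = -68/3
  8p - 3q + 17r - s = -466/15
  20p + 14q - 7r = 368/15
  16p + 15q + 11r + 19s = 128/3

p = 2/3, q = -1/5, r = -2, s = 3

Row-reduce the augmented matrix:
R1 ← R1 / (-19).
R2 ← R2 − 8·R1.
R3 ← R3 − 20·R1.
R4 ← R4 − 16·R1.
R2 ← R2 / (23/19).
R1 ← R1 + 10/19·R2.
R3 ← R3 − 466/19·R2.
R4 ← R4 − 445/19·R2.
R3 ← R3 / (-8255/23).
R1 ← R1 − 173/23·R3.
R2 ← R2 − 331/23·R3.
R4 ← R4 + 7480/23·R3.
R4 ← R4 / (34746/1651).
R1 ← R1 − 70/1651·R4.
R2 ← R2 + 181/1651·R4.
R3 ← R3 + 162/1651·R4.
Reading off the reduced rows gives p = 2/3, q = -1/5, r = -2, s = 3.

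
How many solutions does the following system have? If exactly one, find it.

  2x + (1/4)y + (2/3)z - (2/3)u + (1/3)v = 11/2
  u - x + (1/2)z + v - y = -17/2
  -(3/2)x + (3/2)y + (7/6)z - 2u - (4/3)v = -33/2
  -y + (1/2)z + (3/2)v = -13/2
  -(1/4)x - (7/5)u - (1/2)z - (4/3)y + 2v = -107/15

x = 6, y = -2, z = -5, u = 2, v = -4

Row-reduce the augmented matrix:
R1 ← R1 / (2).
R2 ← R2 + 1·R1.
R3 ← R3 + 3/2·R1.
R5 ← R5 + 1/4·R1.
R2 ← R2 / (-7/8).
R1 ← R1 − 1/8·R2.
R3 ← R3 − 27/16·R2.
R4 ← R4 + 1·R2.
R5 ← R5 + 125/96·R2.
R3 ← R3 / (275/84).
R1 ← R1 − 19/42·R3.
R2 ← R2 + 20/21·R3.
R4 ← R4 + 19/42·R3.
R5 ← R5 + 835/504·R3.
R4 ← R4 / (-767/825).
R1 ← R1 + 58/825·R4.
R2 ← R2 + 184/165·R4.
R3 ← R3 + 102/275·R4.
R5 ← R5 + 3059/990·R4.
R5 ← R5 / (-8917/46020).
R1 ← R1 − 113/767·R5.
R2 ← R2 + 1064/767·R5.
R3 ← R3 − 173/767·R5.
R4 ← R4 + 541/1534·R5.
Reading off the reduced rows gives x = 6, y = -2, z = -5, u = 2, v = -4.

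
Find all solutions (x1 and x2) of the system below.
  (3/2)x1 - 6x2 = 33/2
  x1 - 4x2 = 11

Row-reduce:
R1 ← R1 / (3/2).
R2 ← R2 − 1·R1.
Rank is 1 with 2 unknowns, leaving x2 free.

infinitely many solutions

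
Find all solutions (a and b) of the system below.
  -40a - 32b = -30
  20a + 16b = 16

Row-reduce:
R1 ← R1 / (-40).
R2 ← R2 − 20·R1.
Row 2 reduces to 0 = 1, a contradiction. The system is inconsistent.

no solution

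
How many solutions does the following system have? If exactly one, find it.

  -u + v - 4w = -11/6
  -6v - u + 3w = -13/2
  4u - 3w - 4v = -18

Row-reduce the augmented matrix:
R1 ← R1 / (-1).
R2 ← R2 + 1·R1.
R3 ← R3 − 4·R1.
R2 ← R2 / (-7).
R1 ← R1 + 1·R2.
R3 ← R3 / (-19).
R1 ← R1 − 3·R3.
R2 ← R2 + 1·R3.
Reading off the reduced rows gives u = -3/2, v = 2, w = 4/3.

u = -3/2, v = 2, w = 4/3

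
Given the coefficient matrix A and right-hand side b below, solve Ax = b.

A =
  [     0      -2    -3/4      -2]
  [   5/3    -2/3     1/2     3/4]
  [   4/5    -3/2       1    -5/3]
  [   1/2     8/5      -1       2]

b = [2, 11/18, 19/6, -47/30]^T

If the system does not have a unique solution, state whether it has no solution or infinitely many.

x_1 = 5/3, x_2 = 1, x_3 = 0, x_4 = -2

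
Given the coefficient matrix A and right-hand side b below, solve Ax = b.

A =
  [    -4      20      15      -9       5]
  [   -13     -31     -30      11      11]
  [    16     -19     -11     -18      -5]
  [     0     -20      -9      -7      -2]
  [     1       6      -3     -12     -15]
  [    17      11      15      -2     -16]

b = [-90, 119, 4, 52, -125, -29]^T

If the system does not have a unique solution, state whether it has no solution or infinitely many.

x_1 = 1, x_2 = -6, x_3 = 4, x_4 = 4, x_5 = 2

Row-reduce the augmented matrix:
R1 ← R1 / (-4).
R2 ← R2 + 13·R1.
R3 ← R3 − 16·R1.
R5 ← R5 − 1·R1.
R6 ← R6 − 17·R1.
R2 ← R2 / (-96).
R1 ← R1 + 5·R2.
R3 ← R3 − 61·R2.
R4 ← R4 + 20·R2.
R5 ← R5 − 11·R2.
R6 ← R6 − 96·R2.
R3 ← R3 / (-133/128).
R1 ← R1 − 45/128·R3.
R2 ← R2 − 105/128·R3.
R4 ← R4 − 237/32·R3.
R5 ← R5 + 1059/128·R3.
R4 ← R4 / (-86978/399).
R1 ← R1 + 3776/399·R4.
R2 ← R2 + 1303/57·R4.
R3 ← R3 − 10915/399·R4.
R5 ← R5 − 86459/399·R4.
R5 ← R5 / (-2216475/86978).
R1 ← R1 + 26097/43489·R5.
R2 ← R2 − 55643/86978·R5.
R3 ← R3 + 78803/86978·R5.
R4 ← R4 + 32811/86978·R5.
R6 reduces to 0 = 0, so the extra equation is consistent.
Reading off the reduced rows gives x_1 = 1, x_2 = -6, x_3 = 4, x_4 = 4, x_5 = 2.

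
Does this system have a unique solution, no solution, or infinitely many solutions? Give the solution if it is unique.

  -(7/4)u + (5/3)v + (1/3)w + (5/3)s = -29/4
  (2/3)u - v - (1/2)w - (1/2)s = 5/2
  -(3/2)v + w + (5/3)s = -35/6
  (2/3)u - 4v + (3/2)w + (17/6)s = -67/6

Row-reduce:
R1 ← R1 / (-7/4).
R2 ← R2 − 2/3·R1.
R4 ← R4 − 2/3·R1.
R2 ← R2 / (-23/63).
R1 ← R1 + 20/21·R2.
R3 ← R3 + 3/2·R2.
R4 ← R4 + 212/63·R2.
R3 ← R3 / (233/92).
R1 ← R1 − 18/23·R3.
R2 ← R2 − 47/46·R3.
R4 ← R4 − 233/46·R3.
Row 4 reduces to 0 = -2, a contradiction. The system is inconsistent.

no solution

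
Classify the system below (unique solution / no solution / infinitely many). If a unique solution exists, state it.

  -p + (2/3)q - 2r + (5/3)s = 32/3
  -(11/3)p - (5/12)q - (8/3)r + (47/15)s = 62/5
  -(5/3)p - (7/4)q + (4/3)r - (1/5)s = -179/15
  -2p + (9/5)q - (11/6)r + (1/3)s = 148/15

no solution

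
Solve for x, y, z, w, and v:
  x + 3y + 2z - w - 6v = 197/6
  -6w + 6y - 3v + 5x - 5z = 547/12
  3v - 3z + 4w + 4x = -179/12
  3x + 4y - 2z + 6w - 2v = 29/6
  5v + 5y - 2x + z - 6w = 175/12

x = 2, y = 3, z = 4/3, w = -8/3, v = -11/4

Row-reduce the augmented matrix:
R2 ← R2 − 5·R1.
R3 ← R3 − 4·R1.
R4 ← R4 − 3·R1.
R5 ← R5 + 2·R1.
R2 ← R2 / (-9).
R1 ← R1 − 3·R2.
R3 ← R3 + 12·R2.
R4 ← R4 + 5·R2.
R5 ← R5 − 11·R2.
R3 ← R3 / (9).
R1 ← R1 + 3·R3.
R2 ← R2 − 5/3·R3.
R4 ← R4 − 1/3·R3.
R5 ← R5 + 40/3·R3.
R4 ← R4 / (746/81).
R1 ← R1 − 16/9·R4.
R2 ← R2 + 131/81·R4.
R3 ← R3 − 28/27·R4.
R5 ← R5 − 373/81·R4.
R5 ← R5 / (12).
R1 ← R1 + 96/373·R5.
R2 ← R2 + 410/373·R5.
R3 ← R3 + 429/373·R5.
R4 ← R4 − 54/373·R5.
Reading off the reduced rows gives x = 2, y = 3, z = 4/3, w = -8/3, v = -11/4.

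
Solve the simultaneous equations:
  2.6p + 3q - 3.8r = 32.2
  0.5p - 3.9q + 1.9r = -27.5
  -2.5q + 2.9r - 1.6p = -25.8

Row-reduce the augmented matrix:
R1 ← R1 / (13/5).
R2 ← R2 − 1/2·R1.
R3 ← R3 + 8/5·R1.
R2 ← R2 / (-291/65).
R1 ← R1 − 15/13·R2.
R3 ← R3 + 17/26·R2.
R3 ← R3 / (86/485).
R1 ← R1 + 76/97·R3.
R2 ← R2 + 57/97·R3.
Reading off the reduced rows gives p = -1, q = 4, r = -6.

p = -1, q = 4, r = -6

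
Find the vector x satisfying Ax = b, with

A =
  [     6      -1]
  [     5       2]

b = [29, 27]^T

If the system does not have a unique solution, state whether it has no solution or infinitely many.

x_1 = 5, x_2 = 1

Row-reduce the augmented matrix:
R1 ← R1 / (6).
R2 ← R2 − 5·R1.
R2 ← R2 / (17/6).
R1 ← R1 + 1/6·R2.
Reading off the reduced rows gives x_1 = 5, x_2 = 1.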